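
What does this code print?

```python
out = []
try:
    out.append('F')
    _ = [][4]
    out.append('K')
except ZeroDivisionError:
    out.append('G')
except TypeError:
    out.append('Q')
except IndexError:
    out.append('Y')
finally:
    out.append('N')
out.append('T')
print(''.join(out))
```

Execution trace: 'F' (try body) → 'Y' (except IndexError) → 'N' (finally) → 'T' (after the try/except). Output: FYNT

Answer: FYNT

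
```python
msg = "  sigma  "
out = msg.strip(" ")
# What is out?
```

Trace:
`msg = "  sigma  "` → msg = '  sigma  '
`out = msg.strip(" ")` → out = 'sigma'
So out = 'sigma'

Answer: 'sigma'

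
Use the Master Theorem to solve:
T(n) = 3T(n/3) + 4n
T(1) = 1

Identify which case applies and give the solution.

a=3, b=3, f(n)=4n. log_3(3) = 1. Since c=1 = 1, Case 2 applies: T(n) = Θ(n^log_b(a) · log n) = O(n log n).

Answer: O(n log n) - Case 2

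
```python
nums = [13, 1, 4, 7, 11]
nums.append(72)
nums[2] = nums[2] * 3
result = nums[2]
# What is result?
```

Trace:
`nums = [13, 1, 4, 7, 11]` → nums = [13, 1, 4, 7, 11]
`nums.append(72)` → nums = [13, 1, 4, 7, 11, 72]
`nums[2] = nums[2] * 3` → nums = [13, 1, 12, 7, 11, 72]
`result = nums[2]` → result = 12
So result = 12

Answer: 12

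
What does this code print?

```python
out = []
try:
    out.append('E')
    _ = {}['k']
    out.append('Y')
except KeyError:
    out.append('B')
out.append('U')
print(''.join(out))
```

Execution trace: 'E' (try body) → 'B' (except KeyError) → 'U' (after the try/except). Output: EBU

Answer: EBU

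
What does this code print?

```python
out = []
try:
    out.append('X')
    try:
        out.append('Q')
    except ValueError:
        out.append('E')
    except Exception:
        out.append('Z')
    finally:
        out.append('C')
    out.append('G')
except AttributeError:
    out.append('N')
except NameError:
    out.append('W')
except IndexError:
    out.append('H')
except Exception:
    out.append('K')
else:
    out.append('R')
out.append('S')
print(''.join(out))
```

Execution trace: 'X' (try body) → 'Q' (inner try body, no exception) → 'C' (inner finally) → 'G' (try body, no exception) → 'R' (else) → 'S' (after the try/except). Output: XQCGRS

Answer: XQCGRS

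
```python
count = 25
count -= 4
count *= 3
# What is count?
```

Trace:
`count = 25` → count = 25
`count -= 4` → count = 21
`count *= 3` → count = 63
So count = 63

Answer: 63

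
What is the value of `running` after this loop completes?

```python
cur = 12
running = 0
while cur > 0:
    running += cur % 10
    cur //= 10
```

Sum digits of 12
`running` takes the values: 0 → 2 → 3

Answer: 3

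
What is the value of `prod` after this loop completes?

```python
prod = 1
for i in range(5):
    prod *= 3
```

3^5 = 243
`prod` takes the values: 1 → 3 → 9 → 27 → 81 → 243

Answer: 243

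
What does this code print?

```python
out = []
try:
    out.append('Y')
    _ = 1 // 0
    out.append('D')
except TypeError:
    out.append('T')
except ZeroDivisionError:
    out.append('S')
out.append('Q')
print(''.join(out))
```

Execution trace: 'Y' (try body) → 'S' (except ZeroDivisionError) → 'Q' (after the try/except). Output: YSQ

Answer: YSQ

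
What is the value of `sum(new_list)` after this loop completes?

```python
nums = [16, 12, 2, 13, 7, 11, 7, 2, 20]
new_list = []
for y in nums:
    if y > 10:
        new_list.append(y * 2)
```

Sum of doubled values > 10
`new_list` takes the values: [] → [32] → [32, 24] → [32, 24, 26] → [32, 24, 26, 22] → [32, 24, 26, 22, 40]
So `sum(new_list)` = 144

Answer: 144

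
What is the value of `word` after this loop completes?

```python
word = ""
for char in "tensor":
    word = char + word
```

Reverse 'tensor'
`word` takes the values: "" → "t" → "et" → "net" → "snet" → "osnet" → "rosnet"

Answer: "rosnet"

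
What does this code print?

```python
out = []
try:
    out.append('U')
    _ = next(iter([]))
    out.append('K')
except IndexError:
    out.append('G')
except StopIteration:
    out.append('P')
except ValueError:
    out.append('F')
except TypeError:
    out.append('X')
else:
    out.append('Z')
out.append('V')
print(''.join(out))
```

Execution trace: 'U' (try body) → 'P' (except StopIteration) → 'V' (after the try/except). Output: UPV

Answer: UPV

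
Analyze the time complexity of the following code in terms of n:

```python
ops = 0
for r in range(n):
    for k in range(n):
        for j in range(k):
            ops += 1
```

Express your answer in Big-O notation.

Each loop level contributes: n × n × n. Multiplying the contributions gives O(n^3).

Answer: O(n^3)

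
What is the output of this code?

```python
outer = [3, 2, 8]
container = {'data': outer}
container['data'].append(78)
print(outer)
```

Key concept: dict holds reference to list.
Step by step:
`outer = [3, 2, 8]` → outer = [3, 2, 8]
`container = {'data': outer}` → container = {'data': [3, 2, 8]}
`container['data'].append(78)` → outer = [3, 2, 8, 78]; container = {'data': [3, 2, 8, 78]}
`print(outer)` → prints [3, 2, 8, 78]

Answer: [3, 2, 8, 78]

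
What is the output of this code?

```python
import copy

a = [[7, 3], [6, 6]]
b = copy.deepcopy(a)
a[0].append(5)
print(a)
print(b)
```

Key concept: deep copy is fully independent.
Step by step:
`a = [[7, 3], [6, 6]]` → a = [[7, 3], [6, 6]]
`b = copy.deepcopy(a)` → b = [[7, 3], [6, 6]]
`a[0].append(5)` → a = [[7, 3, 5], [6, 6]]
`print(a)` → prints [[7, 3, 5], [6, 6]]
`print(b)` → prints [[7, 3], [6, 6]]

Answer:
[[7, 3, 5], [6, 6]]
[[7, 3], [6, 6]]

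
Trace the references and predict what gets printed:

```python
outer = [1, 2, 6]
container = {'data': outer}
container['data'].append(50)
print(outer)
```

Key concept: dict holds reference to list.
Step by step:
`outer = [1, 2, 6]` → outer = [1, 2, 6]
`container = {'data': outer}` → container = {'data': [1, 2, 6]}
`container['data'].append(50)` → outer = [1, 2, 6, 50]; container = {'data': [1, 2, 6, 50]}
`print(outer)` → prints [1, 2, 6, 50]

Answer: [1, 2, 6, 50]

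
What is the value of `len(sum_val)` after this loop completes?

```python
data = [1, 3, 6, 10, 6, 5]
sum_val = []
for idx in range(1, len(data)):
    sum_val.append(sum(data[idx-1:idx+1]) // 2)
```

Number of 2-element averages
`sum_val` takes the values: [] → [2] → [2, 4] → [2, 4, 8] → [2, 4, 8, 8] → [2, 4, 8, 8, 5]
So `len(sum_val)` = 5

Answer: 5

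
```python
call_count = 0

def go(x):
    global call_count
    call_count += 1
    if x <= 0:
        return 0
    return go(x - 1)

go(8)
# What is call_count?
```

Linear recursion stepping by 1: 9 calls from x=8 down to ≤0.

Answer: 9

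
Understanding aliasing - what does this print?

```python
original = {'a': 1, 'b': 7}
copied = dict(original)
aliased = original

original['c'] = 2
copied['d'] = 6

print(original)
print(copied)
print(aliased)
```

Key concept: dict() creates copy, assignment creates alias.
Step by step:
`original = {'a': 1, 'b': 7}` → original = {'a': 1, 'b': 7}
`copied = dict(original)` → copied = {'a': 1, 'b': 7}
`aliased = original` → aliased = {'a': 1, 'b': 7} (same object as original)
`original['c'] = 2` → original = {'a': 1, 'b': 7, 'c': 2} (same object as aliased); aliased = {'a': 1, 'b': 7, 'c': 2} (same object as original)
`copied['d'] = 6` → copied = {'a': 1, 'b': 7, 'd': 6}
`print(original)` → prints {'a': 1, 'b': 7, 'c': 2}
`print(copied)` → prints {'a': 1, 'b': 7, 'd': 6}
`print(aliased)` → prints {'a': 1, 'b': 7, 'c': 2}

Answer:
{'a': 1, 'b': 7, 'c': 2}
{'a': 1, 'b': 7, 'd': 6}
{'a': 1, 'b': 7, 'c': 2}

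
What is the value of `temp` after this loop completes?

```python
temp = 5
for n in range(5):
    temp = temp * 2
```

Multiply by 2, 5 times: 5 * 2^5 = 160
`temp` takes the values: 5 → 10 → 20 → 40 → 80 → 160

Answer: 160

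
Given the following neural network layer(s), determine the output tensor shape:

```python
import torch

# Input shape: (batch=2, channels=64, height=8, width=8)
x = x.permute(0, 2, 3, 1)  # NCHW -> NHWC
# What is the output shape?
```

Input: (2, 64, 8, 8) -> Output: (2, 8, 8, 64)

Answer: (2, 8, 8, 64)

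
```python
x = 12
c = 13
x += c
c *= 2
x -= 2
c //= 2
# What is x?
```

Trace:
`x = 12` → x = 12
`c = 13` → c = 13
`x += c` → x = 25
`c *= 2` → c = 26
`x -= 2` → x = 23
`c //= 2` → c = 13
So x = 23

Answer: 23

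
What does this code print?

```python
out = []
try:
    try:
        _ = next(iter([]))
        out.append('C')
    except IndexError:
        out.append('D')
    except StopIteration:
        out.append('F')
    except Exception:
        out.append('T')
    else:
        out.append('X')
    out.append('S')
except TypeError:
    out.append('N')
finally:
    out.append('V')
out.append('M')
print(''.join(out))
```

Execution trace: 'F' (inner except StopIteration) → 'S' (try body, no exception) → 'V' (finally) → 'M' (after the try/except). Output: FSVM

Answer: FSVM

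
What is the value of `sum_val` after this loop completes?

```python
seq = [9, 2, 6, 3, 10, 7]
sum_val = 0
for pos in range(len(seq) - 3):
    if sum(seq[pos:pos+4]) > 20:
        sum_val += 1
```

Count windows with sum > 20
`sum_val` takes the values: 0 → 1 → 2

Answer: 2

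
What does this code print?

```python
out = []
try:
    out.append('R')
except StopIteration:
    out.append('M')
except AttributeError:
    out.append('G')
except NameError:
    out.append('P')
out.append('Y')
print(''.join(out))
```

Execution trace: 'R' (try body, no exception) → 'Y' (after the try/except). Output: RY

Answer: RY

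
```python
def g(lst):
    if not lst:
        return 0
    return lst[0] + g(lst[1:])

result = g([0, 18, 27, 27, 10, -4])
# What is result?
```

0 + 18 + 27 + 27 + 10 + (-4) + 0 = 78

Answer: 78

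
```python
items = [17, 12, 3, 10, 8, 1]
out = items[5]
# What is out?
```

Trace:
`items = [17, 12, 3, 10, 8, 1]` → items = [17, 12, 3, 10, 8, 1]
`out = items[5]` → out = 1
So out = 1

Answer: 1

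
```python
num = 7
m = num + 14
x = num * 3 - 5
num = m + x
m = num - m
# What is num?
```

Trace:
`num = 7` → num = 7
`m = num + 14` → m = 21
`x = num * 3 - 5` → x = 16
`num = m + x` → num = 37
`m = num - m` → m = 16
So num = 37

Answer: 37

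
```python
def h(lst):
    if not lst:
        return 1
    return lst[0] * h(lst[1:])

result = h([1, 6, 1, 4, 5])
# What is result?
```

Product over [1, 6, 1, 4, 5] = 1 * 6 * 1 * 4 * 5 = 120

Answer: 120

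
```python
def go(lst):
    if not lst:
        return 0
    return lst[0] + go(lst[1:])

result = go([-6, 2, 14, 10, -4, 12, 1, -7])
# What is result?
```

(-6) + 2 + 14 + 10 + (-4) + 12 + 1 + (-7) + 0 = 22

Answer: 22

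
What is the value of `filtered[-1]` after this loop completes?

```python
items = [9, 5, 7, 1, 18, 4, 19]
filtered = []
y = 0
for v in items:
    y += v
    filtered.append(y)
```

Cumulative sum ends at 63
`filtered` takes the values: [] → [9] → [9, 14] → [9, 14, 21] → [9, 14, 21, 22] → [9, 14, 21, 22, 40] → [9, 14, 21, 22, 40, 44] → [9, 14, 21, 22, 40, 44, 63]
So `filtered[-1]` = 63

Answer: 63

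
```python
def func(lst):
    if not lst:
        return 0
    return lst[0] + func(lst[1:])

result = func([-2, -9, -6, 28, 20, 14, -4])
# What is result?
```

(-2) + (-9) + (-6) + 28 + 20 + 14 + (-4) + 0 = 41

Answer: 41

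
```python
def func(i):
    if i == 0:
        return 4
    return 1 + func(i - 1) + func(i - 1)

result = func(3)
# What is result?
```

func(i) = 1 + 2·func(i-1), func(0)=4. Closed form: (4+1)·2^3 - 1 = 39.

Answer: 39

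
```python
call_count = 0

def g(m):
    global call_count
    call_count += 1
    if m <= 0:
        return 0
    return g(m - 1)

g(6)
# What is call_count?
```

Linear recursion stepping by 1: 7 calls from m=6 down to ≤0.

Answer: 7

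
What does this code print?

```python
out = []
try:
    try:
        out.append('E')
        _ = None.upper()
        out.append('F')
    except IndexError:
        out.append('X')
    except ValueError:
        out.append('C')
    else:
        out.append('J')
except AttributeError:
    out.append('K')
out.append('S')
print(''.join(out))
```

Execution trace: 'E' (try body) → 'K' (outer except AttributeError) → 'S' (after the try/except). Output: EKS

Answer: EKS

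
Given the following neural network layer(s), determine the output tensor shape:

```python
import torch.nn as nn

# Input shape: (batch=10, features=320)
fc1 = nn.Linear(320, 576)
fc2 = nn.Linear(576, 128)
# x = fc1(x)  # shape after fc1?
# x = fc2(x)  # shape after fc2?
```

Input: (10, 320) -> after fc1: (10, 576) -> Output: (10, 128)

Answer: (10, 128)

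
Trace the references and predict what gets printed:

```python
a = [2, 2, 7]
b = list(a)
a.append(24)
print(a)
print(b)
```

Key concept: list() constructor creates copy.
Step by step:
`a = [2, 2, 7]` → a = [2, 2, 7]
`b = list(a)` → b = [2, 2, 7]
`a.append(24)` → a = [2, 2, 7, 24]
`print(a)` → prints [2, 2, 7, 24]
`print(b)` → prints [2, 2, 7]

Answer:
[2, 2, 7, 24]
[2, 2, 7]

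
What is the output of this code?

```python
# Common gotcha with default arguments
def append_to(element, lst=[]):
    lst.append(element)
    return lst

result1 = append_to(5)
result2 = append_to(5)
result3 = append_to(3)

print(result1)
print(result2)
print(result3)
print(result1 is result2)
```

Key concept: mutable default argument gotcha.
Step by step:
`result1 = append_to(5)` → result1 = [5]
`result2 = append_to(5)` → result1 = [5, 5] (same object as result2); result2 = [5, 5] (same object as result1)
`result3 = append_to(3)` → result1 = [5, 5, 3] (same object as result2, result3); result2 = [5, 5, 3] (same object as result1, result3); result3 = [5, 5, 3] (same object as result1, result2)
`print(result1)` → prints [5, 5, 3]
`print(result2)` → prints [5, 5, 3]
`print(result3)` → prints [5, 5, 3]
`print(result1 is result2)` → prints True

Answer:
[5, 5, 3]
[5, 5, 3]
[5, 5, 3]
True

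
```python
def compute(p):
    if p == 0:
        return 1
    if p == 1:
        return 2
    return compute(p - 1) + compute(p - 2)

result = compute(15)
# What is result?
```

Build up from base cases: compute(0)=1, compute(1)=2, compute(2)=3, compute(3)=5, compute(4)=8, compute(5)=13, compute(6)=21, ..., compute(15)=1597

Answer: 1597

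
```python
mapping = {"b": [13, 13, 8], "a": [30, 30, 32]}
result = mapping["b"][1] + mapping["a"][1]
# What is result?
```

Trace:
`mapping = {"b": [13, 13, 8], "a": [30, 30, 32]}` → mapping = {'b': [13, 13, 8], 'a': [30, 30, 32]}
`result = mapping["b"][1] + mapping["a"][1]` → result = 43
So result = 43

Answer: 43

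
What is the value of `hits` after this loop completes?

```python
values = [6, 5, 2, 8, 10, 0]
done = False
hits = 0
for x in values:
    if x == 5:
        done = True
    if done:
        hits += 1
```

Count elements after first 5 in [6, 5, 2, 8, 10, 0]
`hits` takes the values: 0 → 1 → 2 → 3 → 4 → 5

Answer: 5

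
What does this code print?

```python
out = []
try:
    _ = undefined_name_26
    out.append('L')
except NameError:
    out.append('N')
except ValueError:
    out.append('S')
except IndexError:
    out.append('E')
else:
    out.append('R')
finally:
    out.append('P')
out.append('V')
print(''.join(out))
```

Execution trace: 'N' (except NameError) → 'P' (finally) → 'V' (after the try/except). Output: NPV

Answer: NPV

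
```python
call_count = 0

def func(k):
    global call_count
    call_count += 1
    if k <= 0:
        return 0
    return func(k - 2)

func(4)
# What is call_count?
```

Linear recursion stepping by 2: 3 calls from k=4 down to ≤0.

Answer: 3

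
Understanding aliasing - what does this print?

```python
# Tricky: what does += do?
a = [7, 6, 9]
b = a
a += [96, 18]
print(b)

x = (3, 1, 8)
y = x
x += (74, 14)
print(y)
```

Key concept: += behavior differs for mutable vs immutable.
Step by step:
`a = [7, 6, 9]` → a = [7, 6, 9]
`b = a` → b = [7, 6, 9] (same object as a)
`a += [96, 18]` → a = [7, 6, 9, 96, 18] (same object as b); b = [7, 6, 9, 96, 18] (same object as a)
`print(b)` → prints [7, 6, 9, 96, 18]
`x = (3, 1, 8)` → x = (3, 1, 8)
`y = x` → y = (3, 1, 8)
`x += (74, 14)` → x = (3, 1, 8, 74, 14)
`print(y)` → prints (3, 1, 8)

Answer:
[7, 6, 9, 96, 18]
(3, 1, 8)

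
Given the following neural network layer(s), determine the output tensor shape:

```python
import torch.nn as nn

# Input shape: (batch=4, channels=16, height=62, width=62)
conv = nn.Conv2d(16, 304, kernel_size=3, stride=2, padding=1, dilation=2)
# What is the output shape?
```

Input: (4, 16, 62, 62) -> Output: (4, 304, 30, 30)

Answer: (4, 304, 30, 30)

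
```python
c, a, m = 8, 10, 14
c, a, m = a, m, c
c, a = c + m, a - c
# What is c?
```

Trace:
`c, a, m = 8, 10, 14` → c = 8; a = 10; m = 14
`c, a, m = a, m, c` → c = 10; a = 14; m = 8
`c, a = c + m, a - c` → c = 18; a = 4
So c = 18

Answer: 18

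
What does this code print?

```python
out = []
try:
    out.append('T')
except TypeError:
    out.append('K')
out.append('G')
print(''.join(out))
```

Execution trace: 'T' (try body, no exception) → 'G' (after the try/except). Output: TG

Answer: TG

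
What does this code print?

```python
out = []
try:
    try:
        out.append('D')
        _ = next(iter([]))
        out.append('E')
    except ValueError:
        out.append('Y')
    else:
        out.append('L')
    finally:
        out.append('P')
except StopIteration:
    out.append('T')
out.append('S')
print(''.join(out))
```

Execution trace: 'D' (inner try body) → 'P' (inner finally) → 'T' (outer except StopIteration) → 'S' (after the try/except). Output: DPTS

Answer: DPTS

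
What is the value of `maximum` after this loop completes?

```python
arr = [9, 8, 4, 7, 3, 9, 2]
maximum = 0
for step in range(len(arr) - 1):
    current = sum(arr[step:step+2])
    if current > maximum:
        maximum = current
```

Max sum of 2-element window in [9, 8, 4, 7, 3, 9, 2]
`maximum` takes the values: 0 → 17

Answer: 17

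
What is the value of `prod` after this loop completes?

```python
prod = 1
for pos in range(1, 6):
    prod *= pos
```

5! = 120
`prod` takes the values: 1 → 2 → 6 → 24 → 120

Answer: 120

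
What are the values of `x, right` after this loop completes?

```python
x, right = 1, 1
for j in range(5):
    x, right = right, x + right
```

Fibonacci: after 5 iterations
`x, right` takes the values: (1, 1) → (1, 2) → (2, 3) → (3, 5) → (5, 8) → (8, 13)

Answer: 8, 13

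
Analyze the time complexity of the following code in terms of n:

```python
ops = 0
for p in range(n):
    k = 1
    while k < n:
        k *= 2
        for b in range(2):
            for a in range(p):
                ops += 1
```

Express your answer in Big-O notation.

Each loop level contributes: n × log n × 1 × n. Multiplying the contributions gives O(n^2 log n).

Answer: O(n^2 log n)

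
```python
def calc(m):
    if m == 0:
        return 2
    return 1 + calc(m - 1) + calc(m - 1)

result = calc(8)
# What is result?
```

calc(m) = 1 + 2·calc(m-1), calc(0)=2. Closed form: (2+1)·2^8 - 1 = 767.

Answer: 767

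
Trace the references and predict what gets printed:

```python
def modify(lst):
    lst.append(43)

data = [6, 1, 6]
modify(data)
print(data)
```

Key concept: function modifies passed list.
Step by step:
`data = [6, 1, 6]` → data = [6, 1, 6]
`modify(data)` → data = [6, 1, 6, 43]
`print(data)` → prints [6, 1, 6, 43]

Answer: [6, 1, 6, 43]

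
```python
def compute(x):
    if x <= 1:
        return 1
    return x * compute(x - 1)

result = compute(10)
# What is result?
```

compute(10) = 10 * 9 * 8 * 7 * 6 * 5 * 4 * 3 * 2 * 1 = 3628800

Answer: 3628800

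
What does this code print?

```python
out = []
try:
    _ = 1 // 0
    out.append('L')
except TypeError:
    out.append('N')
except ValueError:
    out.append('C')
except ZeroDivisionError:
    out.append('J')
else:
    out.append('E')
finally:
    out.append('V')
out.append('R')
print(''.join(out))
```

Execution trace: 'J' (except ZeroDivisionError) → 'V' (finally) → 'R' (after the try/except). Output: JVR

Answer: JVR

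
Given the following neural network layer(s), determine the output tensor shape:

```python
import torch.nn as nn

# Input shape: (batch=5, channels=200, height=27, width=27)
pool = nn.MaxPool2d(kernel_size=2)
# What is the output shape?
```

Input: (5, 200, 27, 27) -> Output: (5, 200, 13, 13)

Answer: (5, 200, 13, 13)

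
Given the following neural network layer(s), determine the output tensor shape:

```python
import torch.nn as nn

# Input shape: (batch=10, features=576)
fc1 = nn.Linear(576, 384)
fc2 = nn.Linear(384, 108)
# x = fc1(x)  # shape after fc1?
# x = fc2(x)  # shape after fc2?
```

Input: (10, 576) -> after fc1: (10, 384) -> Output: (10, 108)

Answer: (10, 108)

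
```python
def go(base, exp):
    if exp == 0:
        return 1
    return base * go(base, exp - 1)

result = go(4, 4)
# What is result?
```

go(4, 4) = 4 * 4 * 4 * 4 = 256

Answer: 256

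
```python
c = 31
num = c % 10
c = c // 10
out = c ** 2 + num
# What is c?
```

Trace:
`c = 31` → c = 31
`num = c % 10` → num = 1
`c = c // 10` → c = 3
`out = c ** 2 + num` → out = 10
So c = 3

Answer: 3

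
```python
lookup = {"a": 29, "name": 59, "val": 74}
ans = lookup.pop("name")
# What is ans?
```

Trace:
`lookup = {"a": 29, "name": 59, "val": 74}` → lookup = {'a': 29, 'name': 59, 'val': 74}
`ans = lookup.pop("name")` → lookup = {'a': 29, 'val': 74}; ans = 59
So ans = 59

Answer: 59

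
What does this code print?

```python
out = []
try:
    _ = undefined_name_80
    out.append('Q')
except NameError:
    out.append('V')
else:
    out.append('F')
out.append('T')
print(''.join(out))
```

Execution trace: 'V' (except NameError) → 'T' (after the try/except). Output: VT

Answer: VT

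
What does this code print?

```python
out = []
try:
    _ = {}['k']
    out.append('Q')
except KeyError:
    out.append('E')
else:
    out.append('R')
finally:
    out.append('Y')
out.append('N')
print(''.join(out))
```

Execution trace: 'E' (except KeyError) → 'Y' (finally) → 'N' (after the try/except). Output: EYN

Answer: EYN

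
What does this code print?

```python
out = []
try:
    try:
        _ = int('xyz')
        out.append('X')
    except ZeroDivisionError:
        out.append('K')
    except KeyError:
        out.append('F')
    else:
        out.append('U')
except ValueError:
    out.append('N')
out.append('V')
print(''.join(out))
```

Execution trace: 'N' (outer except ValueError) → 'V' (after the try/except). Output: NV

Answer: NV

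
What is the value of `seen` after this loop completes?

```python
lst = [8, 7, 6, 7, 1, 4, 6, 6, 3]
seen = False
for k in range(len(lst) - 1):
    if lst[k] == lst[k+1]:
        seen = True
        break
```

Check consecutive duplicates in [8, 7, 6, 7, 1, 4, 6, 6, 3]
`seen` takes the values: False → True

Answer: True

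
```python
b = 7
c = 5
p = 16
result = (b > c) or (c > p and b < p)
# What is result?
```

Trace:
`b = 7` → b = 7
`c = 5` → c = 5
`p = 16` → p = 16
`result = (b > c) or (c > p and b < p)` → result = True
So result = True

Answer: True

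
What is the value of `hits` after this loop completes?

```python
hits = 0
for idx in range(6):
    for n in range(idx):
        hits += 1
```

Triangle number: 0+1+2+...+5
`hits` takes the values: 0 → 1 → 2 → 3 → 4 → 5 → 6 → 7 → 8 → 9 → 10 → 11 → 12 → 13 → 14 → 15

Answer: 15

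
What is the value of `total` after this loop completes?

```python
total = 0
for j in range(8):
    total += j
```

Sum of 0 to 7 = 28
`total` takes the values: 0 → 1 → 3 → 6 → 10 → 15 → 21 → 28

Answer: 28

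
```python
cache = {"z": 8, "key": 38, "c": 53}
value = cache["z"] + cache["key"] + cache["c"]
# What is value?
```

Trace:
`cache = {"z": 8, "key": 38, "c": 53}` → cache = {'z': 8, 'key': 38, 'c': 53}
`value = cache["z"] + cache["key"] + cache["c"]` → value = 99
So value = 99

Answer: 99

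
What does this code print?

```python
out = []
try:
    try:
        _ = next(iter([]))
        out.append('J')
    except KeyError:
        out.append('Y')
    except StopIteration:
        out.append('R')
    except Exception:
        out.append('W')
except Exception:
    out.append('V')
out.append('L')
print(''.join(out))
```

Execution trace: 'R' (inner except StopIteration) → 'L' (after the try/except). Output: RL

Answer: RL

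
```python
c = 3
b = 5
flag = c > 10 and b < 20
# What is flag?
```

Trace:
`c = 3` → c = 3
`b = 5` → b = 5
`flag = c > 10 and b < 20` → flag = False
So flag = False

Answer: False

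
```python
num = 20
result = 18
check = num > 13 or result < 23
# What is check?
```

Trace:
`num = 20` → num = 20
`result = 18` → result = 18
`check = num > 13 or result < 23` → check = True
So check = True

Answer: True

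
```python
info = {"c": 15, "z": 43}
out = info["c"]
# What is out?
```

Trace:
`info = {"c": 15, "z": 43}` → info = {'c': 15, 'z': 43}
`out = info["c"]` → out = 15
So out = 15

Answer: 15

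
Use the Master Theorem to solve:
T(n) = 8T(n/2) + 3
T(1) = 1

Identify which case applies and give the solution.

a=8, b=2, f(n)=3. log_2(8) = 3. Since c=0 < 3, Case 1 applies: T(n) = Θ(n^log_b(a)) = O(n^3).

Answer: O(n^3) - Case 1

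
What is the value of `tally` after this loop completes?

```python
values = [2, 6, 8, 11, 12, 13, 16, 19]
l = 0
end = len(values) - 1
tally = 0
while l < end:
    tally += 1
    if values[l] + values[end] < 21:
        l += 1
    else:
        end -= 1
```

Steps to find pair summing to 21
`tally` takes the values: 0 → 1 → 2 → 3 → 4 → 5 → 6 → 7

Answer: 7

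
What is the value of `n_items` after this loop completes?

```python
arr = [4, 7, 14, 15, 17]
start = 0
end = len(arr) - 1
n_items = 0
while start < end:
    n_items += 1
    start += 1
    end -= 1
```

Iterations until pointers meet (list length 5)
`n_items` takes the values: 0 → 1 → 2

Answer: 2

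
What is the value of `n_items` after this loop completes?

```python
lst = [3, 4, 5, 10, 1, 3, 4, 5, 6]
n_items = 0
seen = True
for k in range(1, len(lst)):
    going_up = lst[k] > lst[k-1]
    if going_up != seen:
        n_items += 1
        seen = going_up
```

Count direction changes in [3, 4, 5, 10, 1, 3, 4, 5, 6]
`n_items` takes the values: 0 → 1 → 2

Answer: 2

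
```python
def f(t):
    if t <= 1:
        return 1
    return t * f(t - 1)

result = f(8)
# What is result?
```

f(8) = 8 * 7 * 6 * 5 * 4 * 3 * 2 * 1 = 40320

Answer: 40320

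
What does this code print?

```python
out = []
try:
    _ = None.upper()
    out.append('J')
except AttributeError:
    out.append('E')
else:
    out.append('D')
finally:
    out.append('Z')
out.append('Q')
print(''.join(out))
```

Execution trace: 'E' (except AttributeError) → 'Z' (finally) → 'Q' (after the try/except). Output: EZQ

Answer: EZQ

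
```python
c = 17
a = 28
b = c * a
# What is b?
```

Trace:
`c = 17` → c = 17
`a = 28` → a = 28
`b = c * a` → b = 476
So b = 476

Answer: 476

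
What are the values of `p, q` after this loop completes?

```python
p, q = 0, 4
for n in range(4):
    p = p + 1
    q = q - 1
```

p goes 0→4, q goes 4→0
`p, q` takes the values: (0, 4) → (1, 4) → (1, 3) → (2, 3) → (2, 2) → (3, 2) → (3, 1) → (4, 1) → (4, 0)

Answer: 4, 0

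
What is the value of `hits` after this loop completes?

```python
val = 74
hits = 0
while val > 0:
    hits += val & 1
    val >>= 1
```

Count set bits in 74 (binary: 0b1001010)
`hits` takes the values: 0 → 1 → 2 → 3

Answer: 3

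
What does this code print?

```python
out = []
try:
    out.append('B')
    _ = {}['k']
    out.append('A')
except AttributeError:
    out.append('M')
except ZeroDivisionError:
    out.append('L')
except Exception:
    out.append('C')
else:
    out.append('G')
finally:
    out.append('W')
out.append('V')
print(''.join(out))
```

Execution trace: 'B' (try body) → 'C' (except Exception) → 'W' (finally) → 'V' (after the try/except). Output: BCWV

Answer: BCWV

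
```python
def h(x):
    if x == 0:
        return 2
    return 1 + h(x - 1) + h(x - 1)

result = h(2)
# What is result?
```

h(x) = 1 + 2·h(x-1), h(0)=2. Closed form: (2+1)·2^2 - 1 = 11.

Answer: 11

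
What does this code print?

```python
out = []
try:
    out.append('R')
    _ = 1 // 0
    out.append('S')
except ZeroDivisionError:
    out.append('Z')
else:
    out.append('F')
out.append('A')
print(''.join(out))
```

Execution trace: 'R' (try body) → 'Z' (except ZeroDivisionError) → 'A' (after the try/except). Output: RZA

Answer: RZA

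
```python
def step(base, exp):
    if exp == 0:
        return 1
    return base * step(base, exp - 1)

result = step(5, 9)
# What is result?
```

step(5, 9) = 5 * 5 * 5 * 5 * 5 * 5 * 5 * 5 * 5 = 1953125

Answer: 1953125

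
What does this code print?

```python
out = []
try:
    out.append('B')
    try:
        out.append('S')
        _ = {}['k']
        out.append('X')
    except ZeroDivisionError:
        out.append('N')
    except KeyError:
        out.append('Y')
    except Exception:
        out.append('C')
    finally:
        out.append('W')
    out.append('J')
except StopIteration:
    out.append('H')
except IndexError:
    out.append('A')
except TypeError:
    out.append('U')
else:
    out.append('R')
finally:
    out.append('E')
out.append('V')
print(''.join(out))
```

Execution trace: 'B' (try body) → 'S' (inner try body) → 'Y' (inner except KeyError) → 'W' (inner finally) → 'J' (try body, no exception) → 'R' (else) → 'E' (finally) → 'V' (after the try/except). Output: BSYWJREV

Answer: BSYWJREV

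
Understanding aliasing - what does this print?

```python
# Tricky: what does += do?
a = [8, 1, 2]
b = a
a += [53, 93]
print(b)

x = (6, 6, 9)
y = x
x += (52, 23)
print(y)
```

Key concept: += behavior differs for mutable vs immutable.
Step by step:
`a = [8, 1, 2]` → a = [8, 1, 2]
`b = a` → b = [8, 1, 2] (same object as a)
`a += [53, 93]` → a = [8, 1, 2, 53, 93] (same object as b); b = [8, 1, 2, 53, 93] (same object as a)
`print(b)` → prints [8, 1, 2, 53, 93]
`x = (6, 6, 9)` → x = (6, 6, 9)
`y = x` → y = (6, 6, 9)
`x += (52, 23)` → x = (6, 6, 9, 52, 23)
`print(y)` → prints (6, 6, 9)

Answer:
[8, 1, 2, 53, 93]
(6, 6, 9)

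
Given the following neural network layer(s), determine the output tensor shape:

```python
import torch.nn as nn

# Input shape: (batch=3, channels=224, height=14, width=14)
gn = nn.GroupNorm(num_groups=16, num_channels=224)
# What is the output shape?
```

Input: (3, 224, 14, 14) -> Output: (3, 224, 14, 14)

Answer: (3, 224, 14, 14)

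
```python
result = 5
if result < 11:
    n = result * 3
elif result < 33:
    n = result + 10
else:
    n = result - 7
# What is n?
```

Trace:
`result = 5` → result = 5
`if result < 11: ...` → result < 11 is True → n = 15
So n = 15

Answer: 15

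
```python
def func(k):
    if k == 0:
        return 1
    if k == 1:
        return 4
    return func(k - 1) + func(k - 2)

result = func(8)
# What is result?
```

Build up from base cases: func(0)=1, func(1)=4, func(2)=5, func(3)=9, func(4)=14, func(5)=23, func(6)=37, ..., func(8)=97

Answer: 97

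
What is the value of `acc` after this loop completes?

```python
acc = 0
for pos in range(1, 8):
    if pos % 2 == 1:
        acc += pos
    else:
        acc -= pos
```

Add odd, subtract even
`acc` takes the values: 0 → 1 → -1 → 2 → -2 → 3 → -3 → 4

Answer: 4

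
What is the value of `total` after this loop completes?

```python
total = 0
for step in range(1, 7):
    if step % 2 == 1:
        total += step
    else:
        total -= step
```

Add odd, subtract even
`total` takes the values: 0 → 1 → -1 → 2 → -2 → 3 → -3

Answer: -3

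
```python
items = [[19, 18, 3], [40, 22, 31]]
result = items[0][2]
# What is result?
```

Trace:
`items = [[19, 18, 3], [40, 22, 31]]` → items = [[19, 18, 3], [40, 22, 31]]
`result = items[0][2]` → result = 3
So result = 3

Answer: 3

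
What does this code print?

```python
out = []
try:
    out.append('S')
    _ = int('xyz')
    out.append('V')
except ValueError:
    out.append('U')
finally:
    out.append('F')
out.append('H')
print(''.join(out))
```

Execution trace: 'S' (try body) → 'U' (except ValueError) → 'F' (finally) → 'H' (after the try/except). Output: SUFH

Answer: SUFH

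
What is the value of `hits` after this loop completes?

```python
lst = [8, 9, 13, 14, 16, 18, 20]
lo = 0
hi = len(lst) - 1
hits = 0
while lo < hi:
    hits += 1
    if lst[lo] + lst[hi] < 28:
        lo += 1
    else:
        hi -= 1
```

Steps to find pair summing to 28
`hits` takes the values: 0 → 1 → 2 → 3 → 4 → 5 → 6

Answer: 6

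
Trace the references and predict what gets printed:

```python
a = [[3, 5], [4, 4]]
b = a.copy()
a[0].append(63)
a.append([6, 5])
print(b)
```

Key concept: shallow copy with nested lists.
Step by step:
`a = [[3, 5], [4, 4]]` → a = [[3, 5], [4, 4]]
`b = a.copy()` → b = [[3, 5], [4, 4]]
`a[0].append(63)` → a = [[3, 5, 63], [4, 4]]; b = [[3, 5, 63], [4, 4]]
`a.append([6, 5])` → a = [[3, 5, 63], [4, 4], [6, 5]]
`print(b)` → prints [[3, 5, 63], [4, 4]]

Answer: [[3, 5, 63], [4, 4]]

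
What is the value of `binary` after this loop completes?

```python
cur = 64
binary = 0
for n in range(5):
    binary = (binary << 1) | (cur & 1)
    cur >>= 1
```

Reverse lowest 5 bits of 64
`binary` takes the values: 0

Answer: 0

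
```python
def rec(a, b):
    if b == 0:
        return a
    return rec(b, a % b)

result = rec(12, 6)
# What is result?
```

rec(12, 6) -> rec(6, 0) -> 6

Answer: 6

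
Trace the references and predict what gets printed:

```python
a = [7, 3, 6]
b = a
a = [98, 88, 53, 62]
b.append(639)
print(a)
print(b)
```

Key concept: rebinding vs mutation: a is rebound to a new list, b still points at the original.
Step by step:
`a = [7, 3, 6]` → a = [7, 3, 6]
`b = a` → b = [7, 3, 6] (same object as a)
`a = [98, 88, 53, 62]` → a = [98, 88, 53, 62]
`b.append(639)` → b = [7, 3, 6, 639]
`print(a)` → prints [98, 88, 53, 62]
`print(b)` → prints [7, 3, 6, 639]

Answer:
[98, 88, 53, 62]
[7, 3, 6, 639]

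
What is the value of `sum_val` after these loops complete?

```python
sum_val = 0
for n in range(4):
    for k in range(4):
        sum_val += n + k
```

Sum of all n+k for n,k in 4x4
`sum_val` takes the values: 0 → 1 → 3 → 6 → 7 → 9 → 12 → 16 → 18 → 21 → 25 → 30 → 33 → 37 → 42 → 48

Answer: 48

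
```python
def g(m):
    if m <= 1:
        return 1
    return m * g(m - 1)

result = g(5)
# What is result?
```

g(5) = 5 * 4 * 3 * 2 * 1 = 120

Answer: 120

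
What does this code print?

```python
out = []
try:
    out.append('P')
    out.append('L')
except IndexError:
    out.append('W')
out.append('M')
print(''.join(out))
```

Execution trace: 'P' (try body) → 'L' (try body, no exception) → 'M' (after the try/except). Output: PLM

Answer: PLM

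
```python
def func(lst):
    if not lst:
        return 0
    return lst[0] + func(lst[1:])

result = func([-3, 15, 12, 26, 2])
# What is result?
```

(-3) + 15 + 12 + 26 + 2 + 0 = 52

Answer: 52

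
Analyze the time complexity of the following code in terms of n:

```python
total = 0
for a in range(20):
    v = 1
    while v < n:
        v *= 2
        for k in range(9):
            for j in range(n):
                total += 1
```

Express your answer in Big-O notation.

Each loop level contributes: 1 × log n × 1 × n. Multiplying the contributions gives O(n log n).

Answer: O(n log n)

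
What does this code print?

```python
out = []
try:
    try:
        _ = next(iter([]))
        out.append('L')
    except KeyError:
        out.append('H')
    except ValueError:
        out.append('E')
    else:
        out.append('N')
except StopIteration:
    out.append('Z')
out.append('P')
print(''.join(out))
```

Execution trace: 'Z' (outer except StopIteration) → 'P' (after the try/except). Output: ZP

Answer: ZP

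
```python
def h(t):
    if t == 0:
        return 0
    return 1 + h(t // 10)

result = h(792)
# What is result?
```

Count of digits of 792: 3

Answer: 3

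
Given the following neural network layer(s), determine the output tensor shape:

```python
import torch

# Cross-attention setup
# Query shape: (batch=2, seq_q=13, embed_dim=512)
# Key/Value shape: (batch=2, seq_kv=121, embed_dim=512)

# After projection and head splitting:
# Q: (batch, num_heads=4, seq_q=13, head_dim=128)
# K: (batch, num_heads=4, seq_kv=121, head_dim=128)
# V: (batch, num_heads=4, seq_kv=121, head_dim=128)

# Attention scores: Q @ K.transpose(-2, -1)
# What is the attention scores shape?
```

Input: (2, 13, 512) -> Output: (2, 4, 13, 121)

Answer: (2, 4, 13, 121)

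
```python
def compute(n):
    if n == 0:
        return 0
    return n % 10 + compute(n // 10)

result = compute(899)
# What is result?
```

Sum of digits of 899: 9 + 9 + 8 = 26

Answer: 26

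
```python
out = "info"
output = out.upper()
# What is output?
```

Trace:
`out = "info"` → out = 'info'
`output = out.upper()` → output = 'INFO'
So output = 'INFO'

Answer: 'INFO'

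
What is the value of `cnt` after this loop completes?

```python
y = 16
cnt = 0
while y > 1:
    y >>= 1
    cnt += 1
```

Count right shifts until 1
`cnt` takes the values: 0 → 1 → 2 → 3 → 4

Answer: 4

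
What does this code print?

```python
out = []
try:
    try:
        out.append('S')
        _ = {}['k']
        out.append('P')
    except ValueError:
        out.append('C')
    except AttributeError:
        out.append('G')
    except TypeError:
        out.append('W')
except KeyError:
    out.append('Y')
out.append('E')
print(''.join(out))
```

Execution trace: 'S' (try body) → 'Y' (outer except KeyError) → 'E' (after the try/except). Output: SYE

Answer: SYE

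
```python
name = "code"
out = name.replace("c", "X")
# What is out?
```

Trace:
`name = "code"` → name = 'code'
`out = name.replace("c", "X")` → out = 'Xode'
So out = 'Xode'

Answer: 'Xode'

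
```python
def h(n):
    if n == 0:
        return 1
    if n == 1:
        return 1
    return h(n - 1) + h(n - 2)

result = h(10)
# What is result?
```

Build up from base cases: h(0)=1, h(1)=1, h(2)=2, h(3)=3, h(4)=5, h(5)=8, h(6)=13, ..., h(10)=89

Answer: 89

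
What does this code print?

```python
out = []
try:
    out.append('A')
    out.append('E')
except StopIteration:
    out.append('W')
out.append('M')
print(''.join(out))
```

Execution trace: 'A' (try body) → 'E' (try body, no exception) → 'M' (after the try/except). Output: AEM

Answer: AEM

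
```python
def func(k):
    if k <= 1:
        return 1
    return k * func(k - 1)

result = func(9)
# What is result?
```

func(9) = 9 * 8 * 7 * 6 * 5 * 4 * 3 * 2 * 1 = 362880

Answer: 362880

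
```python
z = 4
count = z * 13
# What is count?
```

Trace:
`z = 4` → z = 4
`count = z * 13` → count = 52
So count = 52

Answer: 52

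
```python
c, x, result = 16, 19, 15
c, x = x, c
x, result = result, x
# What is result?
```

Trace:
`c, x, result = 16, 19, 15` → c = 16; x = 19; result = 15
`c, x = x, c` → c = 19; x = 16
`x, result = result, x` → x = 15; result = 16
So result = 16

Answer: 16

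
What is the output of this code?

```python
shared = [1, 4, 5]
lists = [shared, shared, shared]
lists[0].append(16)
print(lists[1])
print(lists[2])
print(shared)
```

Key concept: list of same reference.
Step by step:
`shared = [1, 4, 5]` → shared = [1, 4, 5]
`lists = [shared, shared, shared]` → lists = [[1, 4, 5], [1, 4, 5], [1, 4, 5]]
`lists[0].append(16)` → shared = [1, 4, 5, 16]; lists = [[1, 4, 5, 16], [1, 4, 5, 16], [1, 4, 5, 16]]
`print(lists[1])` → prints [1, 4, 5, 16]
`print(lists[2])` → prints [1, 4, 5, 16]
`print(shared)` → prints [1, 4, 5, 16]

Answer:
[1, 4, 5, 16]
[1, 4, 5, 16]
[1, 4, 5, 16]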